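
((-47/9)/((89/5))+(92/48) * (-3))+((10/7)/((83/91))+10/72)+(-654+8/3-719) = -60928193/44322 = -1374.67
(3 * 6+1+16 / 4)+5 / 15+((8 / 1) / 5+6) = 464 / 15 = 30.93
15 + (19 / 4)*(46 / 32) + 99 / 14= 12947 / 448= 28.90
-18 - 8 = -26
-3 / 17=-0.18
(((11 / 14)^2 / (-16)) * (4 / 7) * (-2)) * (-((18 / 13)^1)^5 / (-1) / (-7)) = -0.03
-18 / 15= -6 / 5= -1.20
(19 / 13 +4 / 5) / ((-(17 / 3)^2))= -1323 / 18785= -0.07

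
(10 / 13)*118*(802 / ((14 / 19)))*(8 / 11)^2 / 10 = 57538688 / 11011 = 5225.56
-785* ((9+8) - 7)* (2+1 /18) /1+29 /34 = -4937389 /306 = -16135.26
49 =49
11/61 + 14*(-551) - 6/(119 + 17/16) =-903918959/117181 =-7713.87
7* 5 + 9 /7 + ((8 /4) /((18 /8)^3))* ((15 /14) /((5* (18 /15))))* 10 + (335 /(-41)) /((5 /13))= 3212693 /209223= 15.36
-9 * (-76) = 684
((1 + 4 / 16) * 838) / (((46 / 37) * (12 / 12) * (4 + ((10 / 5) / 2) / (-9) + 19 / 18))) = 170.40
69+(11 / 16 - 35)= 555 / 16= 34.69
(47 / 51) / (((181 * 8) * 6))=47 / 443088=0.00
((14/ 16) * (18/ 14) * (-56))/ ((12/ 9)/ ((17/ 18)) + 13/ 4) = -4284/ 317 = -13.51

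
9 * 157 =1413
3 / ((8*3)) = 1 / 8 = 0.12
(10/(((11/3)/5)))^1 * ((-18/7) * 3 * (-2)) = 16200/77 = 210.39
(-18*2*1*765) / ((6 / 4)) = -18360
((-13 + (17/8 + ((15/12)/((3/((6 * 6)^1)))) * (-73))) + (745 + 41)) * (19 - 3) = -5118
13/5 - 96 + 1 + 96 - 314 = -1552/5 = -310.40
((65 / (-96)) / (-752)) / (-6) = -65 / 433152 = -0.00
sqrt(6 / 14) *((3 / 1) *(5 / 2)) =15 *sqrt(21) / 14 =4.91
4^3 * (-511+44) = -29888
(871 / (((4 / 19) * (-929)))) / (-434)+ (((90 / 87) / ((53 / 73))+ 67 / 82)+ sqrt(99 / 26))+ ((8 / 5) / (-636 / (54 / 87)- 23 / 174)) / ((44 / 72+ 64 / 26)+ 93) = 3 * sqrt(286) / 26+ 4587733764971017132831 / 2037026444062738028600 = 4.20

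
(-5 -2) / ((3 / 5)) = -35 / 3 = -11.67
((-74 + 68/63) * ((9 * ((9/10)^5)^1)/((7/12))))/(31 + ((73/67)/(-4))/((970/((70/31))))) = -27326359227357/1275104796875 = -21.43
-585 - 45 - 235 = -865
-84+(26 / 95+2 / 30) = -23843 / 285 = -83.66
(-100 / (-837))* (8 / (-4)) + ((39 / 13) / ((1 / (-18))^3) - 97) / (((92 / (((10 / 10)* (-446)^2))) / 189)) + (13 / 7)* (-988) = -7189252014.79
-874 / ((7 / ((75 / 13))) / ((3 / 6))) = -32775 / 91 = -360.16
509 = 509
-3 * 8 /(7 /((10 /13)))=-240 /91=-2.64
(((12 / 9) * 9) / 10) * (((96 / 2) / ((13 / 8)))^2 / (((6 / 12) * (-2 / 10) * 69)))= -589824 / 3887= -151.74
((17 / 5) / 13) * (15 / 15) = 17 / 65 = 0.26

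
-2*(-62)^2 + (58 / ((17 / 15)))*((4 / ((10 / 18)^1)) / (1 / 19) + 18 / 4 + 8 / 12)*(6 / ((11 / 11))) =610370 / 17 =35904.12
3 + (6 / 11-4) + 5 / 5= 6 / 11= 0.55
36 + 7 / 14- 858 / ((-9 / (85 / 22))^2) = -36122 / 297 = -121.62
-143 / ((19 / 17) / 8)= -19448 / 19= -1023.58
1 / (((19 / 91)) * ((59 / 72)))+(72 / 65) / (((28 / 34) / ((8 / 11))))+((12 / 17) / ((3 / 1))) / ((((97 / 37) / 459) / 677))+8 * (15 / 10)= 15188568839952 / 544228685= 27908.43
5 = 5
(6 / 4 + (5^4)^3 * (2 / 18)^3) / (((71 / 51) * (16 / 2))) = 8300818429 / 276048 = 30070.20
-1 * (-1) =1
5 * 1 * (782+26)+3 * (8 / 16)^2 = 16163 / 4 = 4040.75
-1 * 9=-9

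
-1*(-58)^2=-3364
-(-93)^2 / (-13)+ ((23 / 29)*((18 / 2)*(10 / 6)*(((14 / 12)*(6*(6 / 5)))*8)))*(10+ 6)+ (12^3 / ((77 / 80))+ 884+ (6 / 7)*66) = 470048489 / 29029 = 16192.38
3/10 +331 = 3313/10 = 331.30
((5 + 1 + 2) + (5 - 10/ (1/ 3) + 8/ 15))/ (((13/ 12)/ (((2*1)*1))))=-152/ 5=-30.40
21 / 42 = 1 / 2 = 0.50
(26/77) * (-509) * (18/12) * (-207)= 4109157/77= 53365.68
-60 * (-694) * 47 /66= 326180 /11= 29652.73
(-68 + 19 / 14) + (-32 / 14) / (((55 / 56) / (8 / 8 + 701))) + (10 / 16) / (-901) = -4718715521 / 2775080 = -1700.39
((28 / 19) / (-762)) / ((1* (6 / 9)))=-7 / 2413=-0.00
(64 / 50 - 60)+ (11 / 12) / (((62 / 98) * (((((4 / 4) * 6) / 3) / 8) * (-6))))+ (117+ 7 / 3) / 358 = -827969 / 13950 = -59.35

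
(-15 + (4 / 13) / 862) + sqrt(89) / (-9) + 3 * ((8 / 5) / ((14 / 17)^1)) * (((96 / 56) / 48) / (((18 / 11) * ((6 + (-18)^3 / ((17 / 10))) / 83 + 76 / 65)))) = -16.05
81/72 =1.12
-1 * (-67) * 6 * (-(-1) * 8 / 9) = 1072 / 3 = 357.33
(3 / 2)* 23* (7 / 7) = 69 / 2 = 34.50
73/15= 4.87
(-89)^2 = 7921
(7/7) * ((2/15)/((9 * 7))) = 2/945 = 0.00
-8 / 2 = -4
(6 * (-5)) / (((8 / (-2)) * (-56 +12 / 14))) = -105 / 772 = -0.14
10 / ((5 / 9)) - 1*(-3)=21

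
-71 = -71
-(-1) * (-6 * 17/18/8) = -17/24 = -0.71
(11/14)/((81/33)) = 121/378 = 0.32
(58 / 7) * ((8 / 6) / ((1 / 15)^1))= 1160 / 7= 165.71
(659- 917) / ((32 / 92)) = -741.75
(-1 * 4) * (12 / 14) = -24 / 7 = -3.43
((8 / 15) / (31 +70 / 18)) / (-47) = -0.00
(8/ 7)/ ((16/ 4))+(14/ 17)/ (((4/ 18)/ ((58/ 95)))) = 28808/ 11305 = 2.55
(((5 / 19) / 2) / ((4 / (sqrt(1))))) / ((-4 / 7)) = -35 / 608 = -0.06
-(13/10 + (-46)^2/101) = -22473/1010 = -22.25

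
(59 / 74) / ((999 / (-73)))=-4307 / 73926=-0.06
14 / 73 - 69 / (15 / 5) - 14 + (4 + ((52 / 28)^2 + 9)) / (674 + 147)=-108036485 / 2936717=-36.79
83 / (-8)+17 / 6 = -181 / 24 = -7.54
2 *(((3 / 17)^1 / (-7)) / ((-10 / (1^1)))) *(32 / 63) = 32 / 12495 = 0.00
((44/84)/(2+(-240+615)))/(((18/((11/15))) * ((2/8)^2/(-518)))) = -0.47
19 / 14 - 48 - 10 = -793 / 14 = -56.64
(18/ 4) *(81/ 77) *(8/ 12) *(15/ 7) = 6.76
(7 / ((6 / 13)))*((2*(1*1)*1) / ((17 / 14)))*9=224.82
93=93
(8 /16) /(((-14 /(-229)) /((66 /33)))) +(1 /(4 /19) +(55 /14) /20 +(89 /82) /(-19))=926855 /43624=21.25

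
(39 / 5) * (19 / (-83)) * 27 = -20007 / 415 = -48.21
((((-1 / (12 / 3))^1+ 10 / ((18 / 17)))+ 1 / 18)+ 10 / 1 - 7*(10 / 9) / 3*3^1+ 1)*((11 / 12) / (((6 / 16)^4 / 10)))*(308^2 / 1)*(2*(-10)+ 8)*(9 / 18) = -2398890475520 / 729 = -3290659088.50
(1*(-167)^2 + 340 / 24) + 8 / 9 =27904.06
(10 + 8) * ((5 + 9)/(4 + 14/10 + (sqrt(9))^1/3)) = 315/8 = 39.38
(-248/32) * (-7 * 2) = 217/2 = 108.50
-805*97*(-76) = 5934460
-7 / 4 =-1.75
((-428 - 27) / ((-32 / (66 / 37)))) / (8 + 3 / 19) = 57057 / 18352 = 3.11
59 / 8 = 7.38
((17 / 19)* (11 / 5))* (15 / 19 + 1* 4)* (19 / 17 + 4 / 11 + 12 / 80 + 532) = 181616071 / 36100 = 5030.92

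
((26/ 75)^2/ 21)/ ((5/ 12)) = 2704/ 196875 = 0.01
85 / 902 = 0.09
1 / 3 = 0.33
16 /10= 1.60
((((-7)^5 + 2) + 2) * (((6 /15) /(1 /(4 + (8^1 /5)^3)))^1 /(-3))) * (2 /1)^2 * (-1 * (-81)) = 3673001376 /625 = 5876802.20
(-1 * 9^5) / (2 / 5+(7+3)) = -295245 / 52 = -5677.79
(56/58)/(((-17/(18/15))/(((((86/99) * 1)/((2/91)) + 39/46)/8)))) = -1287013/3741870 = -0.34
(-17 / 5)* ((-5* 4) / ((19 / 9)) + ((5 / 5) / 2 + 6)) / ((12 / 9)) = 5763 / 760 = 7.58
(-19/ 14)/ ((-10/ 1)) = 19/ 140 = 0.14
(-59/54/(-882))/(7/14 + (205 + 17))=59/10597230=0.00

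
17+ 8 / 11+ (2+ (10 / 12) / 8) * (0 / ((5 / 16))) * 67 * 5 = 195 / 11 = 17.73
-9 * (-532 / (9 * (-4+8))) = 133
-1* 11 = -11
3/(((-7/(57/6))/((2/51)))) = -19/119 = -0.16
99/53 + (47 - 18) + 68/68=1689/53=31.87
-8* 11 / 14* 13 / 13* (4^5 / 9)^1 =-45056 / 63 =-715.17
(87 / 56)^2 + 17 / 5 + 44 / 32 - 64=-890803 / 15680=-56.81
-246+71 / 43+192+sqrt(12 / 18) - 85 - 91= -227.53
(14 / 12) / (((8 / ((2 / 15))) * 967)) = 7 / 348120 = 0.00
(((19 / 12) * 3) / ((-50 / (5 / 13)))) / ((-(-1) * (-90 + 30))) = 19 / 31200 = 0.00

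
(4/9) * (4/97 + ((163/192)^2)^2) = 73909258801/296591818752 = 0.25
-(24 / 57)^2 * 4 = -256 / 361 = -0.71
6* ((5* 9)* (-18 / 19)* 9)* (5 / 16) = -54675 / 76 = -719.41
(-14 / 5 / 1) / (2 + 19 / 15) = -6 / 7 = -0.86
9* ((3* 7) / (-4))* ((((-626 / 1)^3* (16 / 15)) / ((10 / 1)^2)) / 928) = 1931850711 / 14500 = 133231.08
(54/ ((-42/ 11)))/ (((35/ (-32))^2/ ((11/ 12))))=-92928/ 8575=-10.84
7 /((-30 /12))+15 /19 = -191 /95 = -2.01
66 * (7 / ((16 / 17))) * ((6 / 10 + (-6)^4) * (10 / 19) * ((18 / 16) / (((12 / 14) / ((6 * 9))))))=14435106147 / 608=23741950.90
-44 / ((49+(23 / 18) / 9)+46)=-7128 / 15413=-0.46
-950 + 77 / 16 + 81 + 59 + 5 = -12803 / 16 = -800.19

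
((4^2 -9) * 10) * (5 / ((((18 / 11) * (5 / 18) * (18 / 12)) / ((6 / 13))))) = 236.92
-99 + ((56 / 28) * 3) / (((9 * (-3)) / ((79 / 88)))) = -39283 / 396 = -99.20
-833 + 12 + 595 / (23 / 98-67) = -829.91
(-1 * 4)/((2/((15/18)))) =-5/3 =-1.67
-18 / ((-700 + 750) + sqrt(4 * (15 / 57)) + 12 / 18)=-38988 / 109699 + 81 * sqrt(95) / 109699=-0.35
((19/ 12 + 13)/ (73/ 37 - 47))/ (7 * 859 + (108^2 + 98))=-37/ 2030616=-0.00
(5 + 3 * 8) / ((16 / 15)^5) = 21.00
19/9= 2.11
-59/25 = -2.36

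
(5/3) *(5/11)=25/33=0.76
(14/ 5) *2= 28/ 5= 5.60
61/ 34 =1.79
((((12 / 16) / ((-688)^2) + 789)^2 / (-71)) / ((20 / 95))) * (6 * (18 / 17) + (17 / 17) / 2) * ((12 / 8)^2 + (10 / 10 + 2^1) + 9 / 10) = -1215184936023748717625169 / 692310611454853120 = -1755259.73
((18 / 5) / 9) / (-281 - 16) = -2 / 1485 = -0.00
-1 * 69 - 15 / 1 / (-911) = -62844 / 911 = -68.98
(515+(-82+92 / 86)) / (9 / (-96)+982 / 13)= 1552928 / 269911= 5.75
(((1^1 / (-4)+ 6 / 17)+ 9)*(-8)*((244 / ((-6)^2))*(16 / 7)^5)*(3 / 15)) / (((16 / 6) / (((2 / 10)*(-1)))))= 9898295296 / 21428925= 461.91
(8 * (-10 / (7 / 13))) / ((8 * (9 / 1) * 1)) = -130 / 63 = -2.06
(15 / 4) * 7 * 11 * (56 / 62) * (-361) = -2918685 / 31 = -94151.13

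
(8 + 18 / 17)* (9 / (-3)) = -462 / 17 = -27.18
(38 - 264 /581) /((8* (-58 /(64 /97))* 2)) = -43628 /1634353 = -0.03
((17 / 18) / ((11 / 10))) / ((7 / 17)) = 1445 / 693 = 2.09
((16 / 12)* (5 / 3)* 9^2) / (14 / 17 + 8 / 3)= 4590 / 89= 51.57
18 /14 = 9 /7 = 1.29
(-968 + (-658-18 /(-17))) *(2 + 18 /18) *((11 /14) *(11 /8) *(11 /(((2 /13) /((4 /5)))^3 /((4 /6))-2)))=242334882504 /8321551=29121.36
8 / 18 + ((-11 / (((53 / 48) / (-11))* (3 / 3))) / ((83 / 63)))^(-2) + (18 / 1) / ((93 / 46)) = 38797711293823 / 4150457853696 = 9.35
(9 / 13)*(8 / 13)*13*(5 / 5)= 72 / 13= 5.54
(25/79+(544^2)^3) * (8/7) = 16379870974671061192/553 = 29620019845698121.50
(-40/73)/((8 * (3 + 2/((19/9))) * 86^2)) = -19/8098620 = -0.00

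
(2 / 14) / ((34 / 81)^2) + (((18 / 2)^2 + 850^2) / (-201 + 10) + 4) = -3778.34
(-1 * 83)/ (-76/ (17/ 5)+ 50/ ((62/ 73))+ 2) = -2.15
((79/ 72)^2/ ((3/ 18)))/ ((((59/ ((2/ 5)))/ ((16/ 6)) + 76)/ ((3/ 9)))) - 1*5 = -1695569/ 340362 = -4.98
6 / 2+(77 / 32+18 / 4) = 9.91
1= 1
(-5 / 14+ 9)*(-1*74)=-4477 / 7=-639.57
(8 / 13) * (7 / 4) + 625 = 8139 / 13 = 626.08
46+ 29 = 75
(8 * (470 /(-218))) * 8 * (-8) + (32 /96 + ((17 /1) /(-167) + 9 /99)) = 663277213 /600699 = 1104.18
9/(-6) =-3/2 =-1.50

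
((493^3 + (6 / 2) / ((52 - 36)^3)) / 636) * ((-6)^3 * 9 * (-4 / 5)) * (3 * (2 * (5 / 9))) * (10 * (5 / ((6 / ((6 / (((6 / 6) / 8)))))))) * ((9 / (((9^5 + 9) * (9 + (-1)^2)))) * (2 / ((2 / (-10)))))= -331287064475625 / 5564576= -59535005.81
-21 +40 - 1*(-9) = 28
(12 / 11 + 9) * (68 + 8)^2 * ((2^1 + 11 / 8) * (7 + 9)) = 34621344 / 11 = 3147394.91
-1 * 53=-53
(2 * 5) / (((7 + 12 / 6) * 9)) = 0.12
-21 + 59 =38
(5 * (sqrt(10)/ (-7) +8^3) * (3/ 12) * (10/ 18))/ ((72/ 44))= 17600/ 81 -275 * sqrt(10)/ 4536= 217.09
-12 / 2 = -6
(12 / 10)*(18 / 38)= 54 / 95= 0.57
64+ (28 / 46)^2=34052 / 529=64.37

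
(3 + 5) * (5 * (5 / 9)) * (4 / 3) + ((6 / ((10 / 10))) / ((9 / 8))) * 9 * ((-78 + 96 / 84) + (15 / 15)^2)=-682576 / 189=-3611.51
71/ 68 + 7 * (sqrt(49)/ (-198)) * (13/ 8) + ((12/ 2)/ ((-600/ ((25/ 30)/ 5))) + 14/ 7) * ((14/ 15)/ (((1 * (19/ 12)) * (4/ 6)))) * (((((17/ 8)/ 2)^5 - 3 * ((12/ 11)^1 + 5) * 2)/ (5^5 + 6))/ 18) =269121985340479/ 419933661954048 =0.64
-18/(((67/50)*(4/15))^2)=-1265625/8978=-140.97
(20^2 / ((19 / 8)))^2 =10240000 / 361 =28365.65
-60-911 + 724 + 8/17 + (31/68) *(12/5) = -20862/85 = -245.44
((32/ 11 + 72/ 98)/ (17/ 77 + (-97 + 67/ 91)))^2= 651883024/ 452892658729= 0.00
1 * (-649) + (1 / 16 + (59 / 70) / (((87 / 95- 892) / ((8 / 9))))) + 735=86.06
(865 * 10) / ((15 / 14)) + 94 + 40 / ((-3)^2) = 73546 / 9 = 8171.78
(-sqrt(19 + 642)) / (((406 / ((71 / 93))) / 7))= -71 * sqrt(661) / 5394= -0.34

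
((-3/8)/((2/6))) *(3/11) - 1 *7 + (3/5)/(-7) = -22769/3080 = -7.39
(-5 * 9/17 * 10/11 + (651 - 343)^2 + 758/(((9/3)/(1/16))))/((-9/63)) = -2980667935/4488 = -664141.70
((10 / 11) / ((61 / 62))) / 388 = 155 / 65087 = 0.00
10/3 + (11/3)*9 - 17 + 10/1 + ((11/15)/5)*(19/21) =29.47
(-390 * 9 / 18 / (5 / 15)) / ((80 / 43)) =-5031 / 16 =-314.44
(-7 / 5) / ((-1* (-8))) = -7 / 40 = -0.18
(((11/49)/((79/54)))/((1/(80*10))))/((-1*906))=-79200/584521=-0.14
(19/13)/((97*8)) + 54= 544771/10088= 54.00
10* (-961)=-9610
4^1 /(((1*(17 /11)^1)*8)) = 11 /34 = 0.32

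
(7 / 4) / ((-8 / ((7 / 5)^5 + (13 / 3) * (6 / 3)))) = -921697 / 300000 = -3.07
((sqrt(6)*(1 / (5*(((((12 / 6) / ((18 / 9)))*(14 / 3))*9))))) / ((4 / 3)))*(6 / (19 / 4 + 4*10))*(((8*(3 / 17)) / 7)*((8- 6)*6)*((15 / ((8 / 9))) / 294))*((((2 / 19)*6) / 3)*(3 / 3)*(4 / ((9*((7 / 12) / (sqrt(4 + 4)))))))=41472*sqrt(3) / 971730319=0.00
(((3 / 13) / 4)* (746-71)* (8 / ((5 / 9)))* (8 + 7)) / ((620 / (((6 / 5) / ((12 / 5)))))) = 10935 / 1612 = 6.78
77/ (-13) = -77/ 13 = -5.92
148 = 148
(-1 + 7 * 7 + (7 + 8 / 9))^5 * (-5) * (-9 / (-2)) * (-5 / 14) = 4381793076.89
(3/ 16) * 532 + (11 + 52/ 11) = 5081/ 44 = 115.48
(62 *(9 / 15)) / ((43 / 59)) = 10974 / 215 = 51.04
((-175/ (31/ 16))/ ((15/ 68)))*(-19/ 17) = 42560/ 93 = 457.63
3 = 3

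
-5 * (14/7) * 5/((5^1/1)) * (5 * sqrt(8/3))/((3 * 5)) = -20 * sqrt(6)/9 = -5.44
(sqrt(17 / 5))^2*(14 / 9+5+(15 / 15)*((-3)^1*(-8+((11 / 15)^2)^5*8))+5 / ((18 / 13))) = 216236866211653 / 1922167968750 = 112.50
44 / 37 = 1.19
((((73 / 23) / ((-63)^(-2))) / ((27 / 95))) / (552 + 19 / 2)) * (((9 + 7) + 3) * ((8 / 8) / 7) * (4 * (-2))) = -44273040 / 25829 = -1714.08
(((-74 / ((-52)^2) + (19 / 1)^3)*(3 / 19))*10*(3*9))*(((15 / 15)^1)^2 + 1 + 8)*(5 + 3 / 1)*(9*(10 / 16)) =845032287375 / 6422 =131583974.99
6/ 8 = 3/ 4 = 0.75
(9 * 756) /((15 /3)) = 6804 /5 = 1360.80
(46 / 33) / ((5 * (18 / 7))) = 161 / 1485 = 0.11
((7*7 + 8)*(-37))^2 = 4447881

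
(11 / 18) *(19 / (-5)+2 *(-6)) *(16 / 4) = -1738 / 45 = -38.62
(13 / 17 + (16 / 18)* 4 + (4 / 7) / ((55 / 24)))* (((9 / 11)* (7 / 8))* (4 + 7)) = 269173 / 7480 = 35.99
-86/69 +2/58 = -2425/2001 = -1.21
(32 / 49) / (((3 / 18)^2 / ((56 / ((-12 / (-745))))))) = 572160 / 7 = 81737.14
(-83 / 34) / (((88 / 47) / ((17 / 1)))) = -3901 / 176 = -22.16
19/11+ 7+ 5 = 151/11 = 13.73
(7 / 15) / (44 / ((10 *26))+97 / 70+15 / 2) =637 / 12360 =0.05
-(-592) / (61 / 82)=48544 / 61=795.80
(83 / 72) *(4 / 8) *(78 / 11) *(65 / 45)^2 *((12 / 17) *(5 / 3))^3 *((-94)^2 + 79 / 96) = 19336841948125 / 157589388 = 122703.96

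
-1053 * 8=-8424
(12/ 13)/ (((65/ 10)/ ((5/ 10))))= 12/ 169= 0.07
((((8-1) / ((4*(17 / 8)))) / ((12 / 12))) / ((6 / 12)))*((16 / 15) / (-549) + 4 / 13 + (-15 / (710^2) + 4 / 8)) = 2434981255 / 1834858467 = 1.33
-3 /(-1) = 3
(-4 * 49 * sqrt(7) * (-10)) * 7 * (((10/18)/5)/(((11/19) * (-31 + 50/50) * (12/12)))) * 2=-52136 * sqrt(7)/297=-464.44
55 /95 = 11 /19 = 0.58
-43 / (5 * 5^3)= -43 / 625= -0.07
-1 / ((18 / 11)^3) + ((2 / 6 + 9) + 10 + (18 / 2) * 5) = 64.11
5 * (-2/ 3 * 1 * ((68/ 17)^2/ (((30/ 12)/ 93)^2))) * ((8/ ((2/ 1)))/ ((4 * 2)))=-184512/ 5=-36902.40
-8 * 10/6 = -13.33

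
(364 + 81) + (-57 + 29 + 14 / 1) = 431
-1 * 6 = -6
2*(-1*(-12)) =24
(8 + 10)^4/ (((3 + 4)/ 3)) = 314928/ 7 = 44989.71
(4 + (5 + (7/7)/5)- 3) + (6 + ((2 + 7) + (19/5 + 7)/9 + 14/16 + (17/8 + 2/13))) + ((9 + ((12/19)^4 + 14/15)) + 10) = 231998158/5082519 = 45.65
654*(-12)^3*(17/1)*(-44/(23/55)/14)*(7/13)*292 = 6787949921280/299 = 22702173649.77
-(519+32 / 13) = -6779 / 13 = -521.46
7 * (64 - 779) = -5005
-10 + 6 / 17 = -164 / 17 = -9.65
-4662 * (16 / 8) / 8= -2331 / 2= -1165.50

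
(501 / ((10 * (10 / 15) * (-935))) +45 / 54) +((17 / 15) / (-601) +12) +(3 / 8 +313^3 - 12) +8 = 689253874518199 / 22477400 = 30664306.13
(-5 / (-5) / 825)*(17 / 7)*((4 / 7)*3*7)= 68 / 1925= 0.04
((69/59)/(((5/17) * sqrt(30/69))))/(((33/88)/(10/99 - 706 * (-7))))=765215152 * sqrt(230)/146025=79473.12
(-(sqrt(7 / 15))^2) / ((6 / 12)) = -14 / 15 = -0.93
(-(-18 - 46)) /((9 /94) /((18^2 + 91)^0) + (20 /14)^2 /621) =183060864 /283261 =646.26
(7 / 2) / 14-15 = -59 / 4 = -14.75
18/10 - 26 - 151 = -876/5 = -175.20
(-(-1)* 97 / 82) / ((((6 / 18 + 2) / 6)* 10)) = 873 / 2870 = 0.30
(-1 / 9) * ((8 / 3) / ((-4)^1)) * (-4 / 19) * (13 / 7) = -0.03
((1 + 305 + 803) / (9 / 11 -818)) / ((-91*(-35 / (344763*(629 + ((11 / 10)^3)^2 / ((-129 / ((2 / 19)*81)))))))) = -1080455127029621831961 / 11695340702500000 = -92383.38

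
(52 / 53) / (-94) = -0.01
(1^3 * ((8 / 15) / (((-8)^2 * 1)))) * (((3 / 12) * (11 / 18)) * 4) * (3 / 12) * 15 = 11 / 576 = 0.02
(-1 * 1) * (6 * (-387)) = 2322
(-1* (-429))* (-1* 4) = -1716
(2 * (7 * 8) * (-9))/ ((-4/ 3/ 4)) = 3024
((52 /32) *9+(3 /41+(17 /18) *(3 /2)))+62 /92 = 379963 /22632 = 16.79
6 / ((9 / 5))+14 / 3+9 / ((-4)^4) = 2057 / 256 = 8.04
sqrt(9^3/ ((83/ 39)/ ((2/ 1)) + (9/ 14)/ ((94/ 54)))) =22.55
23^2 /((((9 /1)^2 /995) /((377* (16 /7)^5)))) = 208075054120960 /1361367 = 152842733.90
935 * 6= 5610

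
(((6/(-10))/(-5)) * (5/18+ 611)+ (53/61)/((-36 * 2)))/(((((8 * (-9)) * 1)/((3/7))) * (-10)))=8052871/184464000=0.04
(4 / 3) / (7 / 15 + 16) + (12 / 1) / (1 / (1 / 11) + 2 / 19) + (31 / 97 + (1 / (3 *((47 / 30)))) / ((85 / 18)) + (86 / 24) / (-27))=1823643821387 / 1308708527724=1.39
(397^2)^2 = 24840596881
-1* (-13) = 13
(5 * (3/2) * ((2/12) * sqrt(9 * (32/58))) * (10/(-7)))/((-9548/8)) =300 * sqrt(29)/484561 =0.00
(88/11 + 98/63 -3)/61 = 59/549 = 0.11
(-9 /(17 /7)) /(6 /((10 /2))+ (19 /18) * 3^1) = -1890 /2227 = -0.85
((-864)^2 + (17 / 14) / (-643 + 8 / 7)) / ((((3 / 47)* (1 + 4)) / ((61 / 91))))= 211339267943 / 134790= 1567915.04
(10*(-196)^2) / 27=384160 / 27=14228.15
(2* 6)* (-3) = -36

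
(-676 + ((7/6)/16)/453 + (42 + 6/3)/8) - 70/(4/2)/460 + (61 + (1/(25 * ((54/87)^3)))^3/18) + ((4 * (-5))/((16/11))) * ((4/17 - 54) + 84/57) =6848136978480380545850951/62582424297110064000000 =109.43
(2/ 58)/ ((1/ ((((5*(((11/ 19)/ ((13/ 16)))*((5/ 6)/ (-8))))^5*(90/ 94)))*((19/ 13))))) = -7863818359375/ 23149101419930889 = -0.00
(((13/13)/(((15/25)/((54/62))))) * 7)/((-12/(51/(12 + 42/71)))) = -126735/36952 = -3.43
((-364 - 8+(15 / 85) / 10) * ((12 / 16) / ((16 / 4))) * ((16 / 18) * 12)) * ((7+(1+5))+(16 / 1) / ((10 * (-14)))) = -9586.52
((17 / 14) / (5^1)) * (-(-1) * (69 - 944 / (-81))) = 111061 / 5670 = 19.59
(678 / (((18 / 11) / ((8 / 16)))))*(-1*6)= -1243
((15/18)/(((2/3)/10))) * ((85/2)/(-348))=-2125/1392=-1.53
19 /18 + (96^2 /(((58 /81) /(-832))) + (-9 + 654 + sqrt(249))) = -5589424807 /522 + sqrt(249) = -10707694.58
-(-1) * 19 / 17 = 19 / 17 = 1.12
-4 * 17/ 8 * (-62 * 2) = 1054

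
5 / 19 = 0.26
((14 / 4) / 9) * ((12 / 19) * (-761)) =-10654 / 57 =-186.91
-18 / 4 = -9 / 2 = -4.50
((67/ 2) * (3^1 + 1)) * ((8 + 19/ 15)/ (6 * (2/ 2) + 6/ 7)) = 181.09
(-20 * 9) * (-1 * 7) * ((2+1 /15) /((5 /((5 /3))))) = 868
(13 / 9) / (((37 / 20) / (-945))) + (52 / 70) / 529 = -737.84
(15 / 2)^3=3375 / 8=421.88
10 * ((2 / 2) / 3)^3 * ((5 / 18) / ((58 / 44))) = 550 / 7047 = 0.08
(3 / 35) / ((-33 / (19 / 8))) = -19 / 3080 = -0.01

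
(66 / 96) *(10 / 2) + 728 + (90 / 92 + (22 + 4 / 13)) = 3610597 / 4784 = 754.72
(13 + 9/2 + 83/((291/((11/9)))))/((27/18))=93491/7857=11.90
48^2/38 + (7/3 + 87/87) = 3646/57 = 63.96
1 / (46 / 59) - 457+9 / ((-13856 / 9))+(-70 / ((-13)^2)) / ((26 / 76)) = -319925768899 / 700157536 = -456.93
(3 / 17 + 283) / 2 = 2407 / 17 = 141.59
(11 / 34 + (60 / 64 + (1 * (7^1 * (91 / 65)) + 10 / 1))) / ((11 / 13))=372359 / 14960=24.89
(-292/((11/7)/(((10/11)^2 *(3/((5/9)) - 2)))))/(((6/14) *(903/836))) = -52816960/46827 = -1127.92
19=19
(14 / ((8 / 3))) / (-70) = -0.08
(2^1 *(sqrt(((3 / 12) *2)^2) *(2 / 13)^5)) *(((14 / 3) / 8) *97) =0.00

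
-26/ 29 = -0.90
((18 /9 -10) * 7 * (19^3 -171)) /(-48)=23408 /3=7802.67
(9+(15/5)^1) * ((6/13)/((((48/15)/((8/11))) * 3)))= 60/143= 0.42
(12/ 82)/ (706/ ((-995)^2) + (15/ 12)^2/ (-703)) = -22271602400/ 229730339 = -96.95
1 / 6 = 0.17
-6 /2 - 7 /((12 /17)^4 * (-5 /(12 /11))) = 299527 /95040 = 3.15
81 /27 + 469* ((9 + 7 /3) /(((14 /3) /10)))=11393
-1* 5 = -5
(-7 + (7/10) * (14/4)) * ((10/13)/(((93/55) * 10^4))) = -77/372000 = -0.00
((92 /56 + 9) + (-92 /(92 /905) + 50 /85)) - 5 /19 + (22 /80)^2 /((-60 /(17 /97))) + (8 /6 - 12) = -6349307528959 /7018144000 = -904.70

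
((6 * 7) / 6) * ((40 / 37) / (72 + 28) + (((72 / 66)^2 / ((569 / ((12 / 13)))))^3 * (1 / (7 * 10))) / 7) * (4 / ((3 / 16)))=4497063472360695712384 / 2785569446171418811905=1.61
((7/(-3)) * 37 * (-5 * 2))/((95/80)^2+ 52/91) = 4641280/10653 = 435.68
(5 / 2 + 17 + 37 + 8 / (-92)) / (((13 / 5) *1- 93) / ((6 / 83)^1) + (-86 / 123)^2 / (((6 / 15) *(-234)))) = -22966956675 / 509120995258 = -0.05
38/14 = 19/7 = 2.71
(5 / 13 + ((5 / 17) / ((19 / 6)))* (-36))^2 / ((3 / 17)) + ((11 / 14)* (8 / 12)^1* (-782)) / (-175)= 66012618577 / 1270512425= 51.96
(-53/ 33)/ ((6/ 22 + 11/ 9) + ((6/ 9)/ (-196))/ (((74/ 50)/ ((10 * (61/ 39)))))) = -1249157/ 1134779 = -1.10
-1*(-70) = 70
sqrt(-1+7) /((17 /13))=13* sqrt(6) /17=1.87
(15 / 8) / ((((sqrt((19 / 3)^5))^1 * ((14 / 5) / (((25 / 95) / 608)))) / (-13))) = -43875 * sqrt(57) / 8874338816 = -0.00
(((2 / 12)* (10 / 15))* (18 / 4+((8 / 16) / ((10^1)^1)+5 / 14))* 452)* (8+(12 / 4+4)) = 25877 / 7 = 3696.71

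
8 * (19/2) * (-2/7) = -152/7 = -21.71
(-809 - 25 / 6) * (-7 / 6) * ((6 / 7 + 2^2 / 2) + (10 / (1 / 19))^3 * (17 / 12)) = 497792928745 / 54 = 9218387569.35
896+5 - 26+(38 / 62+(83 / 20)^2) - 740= 1895159 / 12400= 152.84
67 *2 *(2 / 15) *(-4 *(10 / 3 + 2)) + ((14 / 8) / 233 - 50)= -18082349 / 41940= -431.15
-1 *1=-1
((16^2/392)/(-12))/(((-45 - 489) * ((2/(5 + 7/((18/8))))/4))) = 584/353241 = 0.00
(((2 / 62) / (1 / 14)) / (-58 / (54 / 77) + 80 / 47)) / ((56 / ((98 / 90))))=-6909 / 63730420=-0.00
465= 465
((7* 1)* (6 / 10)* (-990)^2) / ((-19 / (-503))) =2070559260 / 19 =108976803.16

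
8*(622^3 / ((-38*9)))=-962567392 / 171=-5629049.08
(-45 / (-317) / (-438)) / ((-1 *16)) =0.00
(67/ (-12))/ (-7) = 0.80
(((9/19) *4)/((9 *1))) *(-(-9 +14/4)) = 22/19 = 1.16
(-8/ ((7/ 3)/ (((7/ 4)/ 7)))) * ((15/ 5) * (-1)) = 18/ 7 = 2.57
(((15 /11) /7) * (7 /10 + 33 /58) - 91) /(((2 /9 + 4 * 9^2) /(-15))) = 27357885 /6515894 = 4.20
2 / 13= 0.15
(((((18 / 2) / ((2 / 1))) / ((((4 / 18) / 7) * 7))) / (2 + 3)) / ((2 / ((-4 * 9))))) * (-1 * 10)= 729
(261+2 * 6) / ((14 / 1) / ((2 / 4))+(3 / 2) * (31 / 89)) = 48594 / 5077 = 9.57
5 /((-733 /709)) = -3545 /733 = -4.84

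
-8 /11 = -0.73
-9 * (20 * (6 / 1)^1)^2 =-129600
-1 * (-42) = 42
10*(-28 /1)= -280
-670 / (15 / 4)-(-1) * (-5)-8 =-575 / 3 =-191.67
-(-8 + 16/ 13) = 88/ 13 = 6.77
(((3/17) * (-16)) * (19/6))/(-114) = 4/51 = 0.08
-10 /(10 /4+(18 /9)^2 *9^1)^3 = -80 /456533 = -0.00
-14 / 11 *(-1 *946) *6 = 7224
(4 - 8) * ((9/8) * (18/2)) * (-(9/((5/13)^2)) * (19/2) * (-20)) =-468163.80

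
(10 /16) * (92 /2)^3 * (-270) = -16425450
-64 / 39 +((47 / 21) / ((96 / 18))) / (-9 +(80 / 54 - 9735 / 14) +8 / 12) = -135952211 / 82815720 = -1.64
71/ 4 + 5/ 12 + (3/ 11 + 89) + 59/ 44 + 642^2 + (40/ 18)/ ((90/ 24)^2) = 7346703761/ 17820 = 412272.94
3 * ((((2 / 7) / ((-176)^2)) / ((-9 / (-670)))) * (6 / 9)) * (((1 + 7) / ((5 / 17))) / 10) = 0.00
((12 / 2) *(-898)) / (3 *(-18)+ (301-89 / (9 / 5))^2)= -218214 / 2560661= -0.09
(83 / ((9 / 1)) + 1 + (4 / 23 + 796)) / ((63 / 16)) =2670784 / 13041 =204.80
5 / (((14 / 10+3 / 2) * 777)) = 50 / 22533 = 0.00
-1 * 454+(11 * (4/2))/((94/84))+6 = -20132/47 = -428.34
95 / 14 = 6.79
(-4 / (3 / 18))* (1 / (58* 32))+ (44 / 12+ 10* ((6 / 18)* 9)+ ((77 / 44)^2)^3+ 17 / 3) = 24247367 / 356352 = 68.04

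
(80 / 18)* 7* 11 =3080 / 9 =342.22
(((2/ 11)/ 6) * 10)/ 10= 1/ 33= 0.03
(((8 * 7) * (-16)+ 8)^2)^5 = 304880506868562346036873396224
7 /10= 0.70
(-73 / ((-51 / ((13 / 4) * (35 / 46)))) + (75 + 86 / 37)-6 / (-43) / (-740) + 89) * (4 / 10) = 12680275489 / 186624300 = 67.95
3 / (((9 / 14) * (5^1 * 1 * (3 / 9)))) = 14 / 5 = 2.80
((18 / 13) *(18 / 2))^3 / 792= 59049 / 24167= 2.44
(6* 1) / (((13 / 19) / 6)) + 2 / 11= 52.80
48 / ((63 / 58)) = 928 / 21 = 44.19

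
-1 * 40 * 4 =-160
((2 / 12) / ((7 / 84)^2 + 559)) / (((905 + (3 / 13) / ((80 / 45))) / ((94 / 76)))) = 117312 / 287943645281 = 0.00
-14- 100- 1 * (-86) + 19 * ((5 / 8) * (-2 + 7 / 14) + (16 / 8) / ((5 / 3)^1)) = -1841 / 80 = -23.01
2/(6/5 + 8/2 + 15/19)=190/569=0.33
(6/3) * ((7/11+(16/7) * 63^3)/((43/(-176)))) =-201180896/43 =-4678625.49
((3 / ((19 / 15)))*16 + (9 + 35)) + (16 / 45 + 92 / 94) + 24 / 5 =88.03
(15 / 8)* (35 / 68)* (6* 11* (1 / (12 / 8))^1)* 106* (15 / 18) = 510125 / 136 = 3750.92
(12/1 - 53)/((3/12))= -164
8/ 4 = 2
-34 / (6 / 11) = -62.33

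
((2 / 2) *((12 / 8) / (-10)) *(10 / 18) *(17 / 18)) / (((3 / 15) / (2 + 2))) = -85 / 54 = -1.57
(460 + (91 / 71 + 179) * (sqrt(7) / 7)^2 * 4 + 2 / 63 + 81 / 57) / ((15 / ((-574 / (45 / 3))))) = -3933760498 / 2731725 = -1440.03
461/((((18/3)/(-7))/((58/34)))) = -93583/102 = -917.48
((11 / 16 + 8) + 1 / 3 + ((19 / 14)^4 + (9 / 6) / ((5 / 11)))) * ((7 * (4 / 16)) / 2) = 2263643 / 164640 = 13.75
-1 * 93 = -93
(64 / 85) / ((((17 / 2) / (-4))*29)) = -512 / 41905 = -0.01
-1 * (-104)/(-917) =-104/917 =-0.11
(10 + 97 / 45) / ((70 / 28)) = 1094 / 225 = 4.86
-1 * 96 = -96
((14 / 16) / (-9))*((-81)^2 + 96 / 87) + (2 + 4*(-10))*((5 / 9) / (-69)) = -91871303 / 144072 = -637.68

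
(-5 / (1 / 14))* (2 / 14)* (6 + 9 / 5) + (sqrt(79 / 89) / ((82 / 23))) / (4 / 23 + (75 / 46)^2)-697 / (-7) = 24334* sqrt(7031) / 21868457 + 151 / 7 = 21.66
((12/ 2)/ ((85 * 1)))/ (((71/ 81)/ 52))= 25272/ 6035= 4.19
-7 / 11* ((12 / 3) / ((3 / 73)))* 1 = -2044 / 33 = -61.94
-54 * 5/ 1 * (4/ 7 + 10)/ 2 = -9990/ 7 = -1427.14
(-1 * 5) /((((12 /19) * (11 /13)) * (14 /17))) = -20995 /1848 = -11.36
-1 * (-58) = 58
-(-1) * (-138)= -138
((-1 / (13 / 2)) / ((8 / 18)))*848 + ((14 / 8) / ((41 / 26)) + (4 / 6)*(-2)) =-939451 / 3198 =-293.76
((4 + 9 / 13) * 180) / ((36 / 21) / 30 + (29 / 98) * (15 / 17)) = 91463400 / 34463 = 2653.96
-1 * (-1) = 1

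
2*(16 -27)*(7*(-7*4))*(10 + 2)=51744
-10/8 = -5/4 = -1.25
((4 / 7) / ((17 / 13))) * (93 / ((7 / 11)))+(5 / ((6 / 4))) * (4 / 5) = 66.53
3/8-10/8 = -7/8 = -0.88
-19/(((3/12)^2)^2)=-4864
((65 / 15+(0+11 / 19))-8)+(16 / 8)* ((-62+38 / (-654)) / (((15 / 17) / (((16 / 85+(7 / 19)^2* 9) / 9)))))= -2001825746 / 79681725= -25.12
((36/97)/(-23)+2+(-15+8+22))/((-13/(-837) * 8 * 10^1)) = 31714767/2320240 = 13.67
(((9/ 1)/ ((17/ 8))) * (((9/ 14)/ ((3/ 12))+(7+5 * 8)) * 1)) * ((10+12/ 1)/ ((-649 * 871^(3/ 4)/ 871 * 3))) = -16656 * 871^(1/ 4)/ 7021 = -12.89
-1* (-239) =239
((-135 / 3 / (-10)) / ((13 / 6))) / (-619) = -27 / 8047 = -0.00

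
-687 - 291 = -978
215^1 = 215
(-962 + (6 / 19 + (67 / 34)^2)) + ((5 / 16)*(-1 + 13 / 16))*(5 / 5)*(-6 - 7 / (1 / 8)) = -670635197 / 702848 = -954.17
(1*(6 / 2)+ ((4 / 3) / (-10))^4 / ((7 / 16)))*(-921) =-326457967 / 118125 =-2763.67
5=5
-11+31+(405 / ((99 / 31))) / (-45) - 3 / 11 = 186 / 11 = 16.91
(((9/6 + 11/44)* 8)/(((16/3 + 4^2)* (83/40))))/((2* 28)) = 15/2656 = 0.01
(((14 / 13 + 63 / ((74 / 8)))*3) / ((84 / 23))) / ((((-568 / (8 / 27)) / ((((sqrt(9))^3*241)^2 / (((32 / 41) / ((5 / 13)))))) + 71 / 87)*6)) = 19369819799865 / 14636760834124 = 1.32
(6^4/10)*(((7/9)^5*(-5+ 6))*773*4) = 415737952/3645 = 114057.05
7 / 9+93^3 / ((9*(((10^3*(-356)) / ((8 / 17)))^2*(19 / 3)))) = 76114871663071 / 97861974750000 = 0.78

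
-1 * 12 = -12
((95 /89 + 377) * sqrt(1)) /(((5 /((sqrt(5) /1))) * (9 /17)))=190672 * sqrt(5) /1335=319.37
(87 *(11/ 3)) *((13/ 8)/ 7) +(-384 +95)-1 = -12093/ 56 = -215.95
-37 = -37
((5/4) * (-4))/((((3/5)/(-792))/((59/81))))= 129800/27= 4807.41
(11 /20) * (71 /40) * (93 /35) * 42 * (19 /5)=414.01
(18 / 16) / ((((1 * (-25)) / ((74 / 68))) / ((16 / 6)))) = -111 / 850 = -0.13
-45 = -45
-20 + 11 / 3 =-49 / 3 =-16.33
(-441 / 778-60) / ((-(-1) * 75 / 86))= -675401 / 9725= -69.45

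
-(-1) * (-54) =-54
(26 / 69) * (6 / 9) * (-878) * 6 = -91312 / 69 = -1323.36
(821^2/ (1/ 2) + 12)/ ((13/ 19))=25613786/ 13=1970291.23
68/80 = 17/20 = 0.85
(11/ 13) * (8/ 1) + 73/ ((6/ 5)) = 5273/ 78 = 67.60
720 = 720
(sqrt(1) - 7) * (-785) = 4710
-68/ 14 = -34/ 7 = -4.86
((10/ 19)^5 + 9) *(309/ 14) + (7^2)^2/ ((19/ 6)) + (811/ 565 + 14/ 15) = 11282836953295/ 11751565854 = 960.11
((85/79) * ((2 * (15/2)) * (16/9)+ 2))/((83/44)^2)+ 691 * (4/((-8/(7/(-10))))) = 8180379241/32653860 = 250.52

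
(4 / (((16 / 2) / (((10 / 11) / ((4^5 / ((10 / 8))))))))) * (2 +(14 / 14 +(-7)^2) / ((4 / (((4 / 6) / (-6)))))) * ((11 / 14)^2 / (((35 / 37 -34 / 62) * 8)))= 3469675 / 52716109824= 0.00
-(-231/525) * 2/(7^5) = 22/420175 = 0.00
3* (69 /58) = 207 /58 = 3.57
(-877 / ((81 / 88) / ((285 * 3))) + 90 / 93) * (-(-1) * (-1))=227283050 / 279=814634.59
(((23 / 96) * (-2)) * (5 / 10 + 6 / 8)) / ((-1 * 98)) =115 / 18816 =0.01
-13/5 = -2.60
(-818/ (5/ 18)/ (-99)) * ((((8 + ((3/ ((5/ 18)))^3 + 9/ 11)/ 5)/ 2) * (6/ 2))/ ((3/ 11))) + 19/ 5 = 1462901947/ 34375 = 42557.15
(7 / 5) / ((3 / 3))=7 / 5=1.40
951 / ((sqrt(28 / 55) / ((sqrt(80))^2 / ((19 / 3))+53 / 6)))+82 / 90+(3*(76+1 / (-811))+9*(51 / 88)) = 751901093 / 3211560+775699*sqrt(385) / 532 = 28843.74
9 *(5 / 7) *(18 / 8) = 405 / 28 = 14.46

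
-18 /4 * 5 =-45 /2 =-22.50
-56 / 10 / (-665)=4 / 475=0.01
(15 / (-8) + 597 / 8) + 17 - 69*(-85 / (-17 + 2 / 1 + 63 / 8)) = -55739 / 76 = -733.41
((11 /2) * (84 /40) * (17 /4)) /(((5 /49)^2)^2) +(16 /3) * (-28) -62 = 67883420581 /150000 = 452556.14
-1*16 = -16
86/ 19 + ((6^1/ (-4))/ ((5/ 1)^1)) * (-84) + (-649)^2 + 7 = 40017584/ 95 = 421237.73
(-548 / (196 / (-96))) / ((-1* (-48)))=274 / 49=5.59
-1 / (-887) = 1 / 887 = 0.00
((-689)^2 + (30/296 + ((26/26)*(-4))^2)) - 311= 70215063/148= 474426.10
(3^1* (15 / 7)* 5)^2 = 50625 / 49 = 1033.16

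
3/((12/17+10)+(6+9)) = 0.12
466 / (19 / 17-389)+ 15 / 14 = -857 / 6594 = -0.13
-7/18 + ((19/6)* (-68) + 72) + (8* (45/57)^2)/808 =-94320557/656298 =-143.72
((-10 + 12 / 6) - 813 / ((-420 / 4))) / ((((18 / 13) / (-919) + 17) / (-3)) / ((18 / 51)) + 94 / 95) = 0.02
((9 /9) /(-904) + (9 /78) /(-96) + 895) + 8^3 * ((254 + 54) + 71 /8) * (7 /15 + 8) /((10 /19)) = 1227282888579 /470080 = 2610795.80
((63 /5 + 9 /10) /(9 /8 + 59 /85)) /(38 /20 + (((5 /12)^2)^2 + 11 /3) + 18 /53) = 50444467200 /40352079277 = 1.25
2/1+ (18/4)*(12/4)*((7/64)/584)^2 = 5587862827/2793930752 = 2.00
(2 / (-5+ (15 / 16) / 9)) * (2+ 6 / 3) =-384 / 235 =-1.63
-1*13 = -13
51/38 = 1.34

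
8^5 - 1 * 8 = 32760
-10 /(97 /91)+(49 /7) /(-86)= -78939 /8342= -9.46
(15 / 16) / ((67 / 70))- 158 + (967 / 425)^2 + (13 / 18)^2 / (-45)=-10717653297409 / 70578135000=-151.86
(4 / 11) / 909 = 4 / 9999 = 0.00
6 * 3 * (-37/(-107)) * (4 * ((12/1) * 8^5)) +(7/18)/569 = 10728775877357/1095894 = 9789975.93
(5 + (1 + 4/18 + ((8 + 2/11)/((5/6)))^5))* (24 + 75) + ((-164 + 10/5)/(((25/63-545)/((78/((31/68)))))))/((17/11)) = 70330694297246176/7786157005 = 9032786.55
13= 13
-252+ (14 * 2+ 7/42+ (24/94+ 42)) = -51205/282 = -181.58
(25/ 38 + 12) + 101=4319/ 38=113.66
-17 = -17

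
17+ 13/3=21.33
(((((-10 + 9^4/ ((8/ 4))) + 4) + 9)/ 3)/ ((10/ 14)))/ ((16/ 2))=15323/ 80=191.54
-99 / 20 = -4.95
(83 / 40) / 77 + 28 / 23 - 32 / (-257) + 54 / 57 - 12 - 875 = -306022487513 / 345911720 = -884.68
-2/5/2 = -1/5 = -0.20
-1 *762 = -762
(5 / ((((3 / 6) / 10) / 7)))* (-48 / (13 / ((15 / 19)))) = -504000 / 247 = -2040.49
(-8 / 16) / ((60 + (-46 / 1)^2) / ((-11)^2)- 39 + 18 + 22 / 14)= 847 / 2448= 0.35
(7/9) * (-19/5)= -133/45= -2.96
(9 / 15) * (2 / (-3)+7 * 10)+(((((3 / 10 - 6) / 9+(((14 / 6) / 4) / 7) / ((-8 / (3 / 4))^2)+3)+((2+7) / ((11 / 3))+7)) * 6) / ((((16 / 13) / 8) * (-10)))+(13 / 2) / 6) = -23128937 / 6758400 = -3.42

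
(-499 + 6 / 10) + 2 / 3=-7466 / 15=-497.73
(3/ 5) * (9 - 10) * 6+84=402/ 5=80.40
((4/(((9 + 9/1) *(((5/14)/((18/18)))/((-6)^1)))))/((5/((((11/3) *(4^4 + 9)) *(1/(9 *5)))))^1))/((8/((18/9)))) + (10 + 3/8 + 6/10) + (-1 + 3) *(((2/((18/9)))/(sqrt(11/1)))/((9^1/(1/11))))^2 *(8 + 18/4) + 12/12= 57101123/7187400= 7.94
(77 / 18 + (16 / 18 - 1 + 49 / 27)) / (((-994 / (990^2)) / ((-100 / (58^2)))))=73280625 / 417977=175.32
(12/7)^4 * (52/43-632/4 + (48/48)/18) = -1353.63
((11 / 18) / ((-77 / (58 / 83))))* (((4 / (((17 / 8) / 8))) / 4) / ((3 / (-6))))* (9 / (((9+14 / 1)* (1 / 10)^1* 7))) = 37120 / 1590197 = 0.02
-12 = -12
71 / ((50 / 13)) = 18.46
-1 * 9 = -9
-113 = -113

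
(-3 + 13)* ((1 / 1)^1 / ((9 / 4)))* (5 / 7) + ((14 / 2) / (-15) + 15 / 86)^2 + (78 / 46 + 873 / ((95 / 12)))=195524304277 / 1696827300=115.23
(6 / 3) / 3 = 2 / 3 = 0.67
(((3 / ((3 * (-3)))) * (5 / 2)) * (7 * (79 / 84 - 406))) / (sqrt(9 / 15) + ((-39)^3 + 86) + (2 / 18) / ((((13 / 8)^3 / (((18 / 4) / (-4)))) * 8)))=-81066375769656875 / 2032211344505063472 - 821160881125 * sqrt(15) / 6096634033515190416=-0.04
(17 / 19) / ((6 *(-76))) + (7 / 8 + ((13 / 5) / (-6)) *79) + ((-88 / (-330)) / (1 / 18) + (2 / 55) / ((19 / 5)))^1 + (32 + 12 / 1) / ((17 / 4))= -18.20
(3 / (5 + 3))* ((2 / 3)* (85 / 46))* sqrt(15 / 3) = 85* sqrt(5) / 184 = 1.03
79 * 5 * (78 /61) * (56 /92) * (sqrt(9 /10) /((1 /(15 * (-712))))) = -1382013360 * sqrt(10) /1403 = -3114975.04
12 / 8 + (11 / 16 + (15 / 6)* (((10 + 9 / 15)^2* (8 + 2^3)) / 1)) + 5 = 360127 / 80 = 4501.59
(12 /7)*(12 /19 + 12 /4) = 6.23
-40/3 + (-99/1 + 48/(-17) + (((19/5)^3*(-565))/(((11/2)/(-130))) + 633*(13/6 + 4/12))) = 4119187163/5610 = 734257.96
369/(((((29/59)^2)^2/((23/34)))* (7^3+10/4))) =102840042807/8308429907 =12.38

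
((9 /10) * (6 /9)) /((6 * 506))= 1 /5060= 0.00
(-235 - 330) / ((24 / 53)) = -29945 / 24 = -1247.71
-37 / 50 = -0.74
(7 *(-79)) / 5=-553 / 5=-110.60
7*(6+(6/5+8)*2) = 854/5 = 170.80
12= 12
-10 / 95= -2 / 19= -0.11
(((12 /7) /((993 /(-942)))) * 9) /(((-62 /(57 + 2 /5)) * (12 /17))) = 984861 /51305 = 19.20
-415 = -415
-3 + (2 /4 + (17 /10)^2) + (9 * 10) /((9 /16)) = 16039 /100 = 160.39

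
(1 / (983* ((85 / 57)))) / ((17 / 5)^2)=285 / 4829479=0.00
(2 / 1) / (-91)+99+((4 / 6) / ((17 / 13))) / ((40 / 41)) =9235643 / 92820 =99.50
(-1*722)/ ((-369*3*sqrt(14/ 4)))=722*sqrt(14)/ 7749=0.35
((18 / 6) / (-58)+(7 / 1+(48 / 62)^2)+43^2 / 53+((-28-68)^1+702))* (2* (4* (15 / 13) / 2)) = 57466478070 / 19201741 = 2992.77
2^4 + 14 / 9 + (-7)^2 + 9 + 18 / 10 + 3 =3616 / 45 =80.36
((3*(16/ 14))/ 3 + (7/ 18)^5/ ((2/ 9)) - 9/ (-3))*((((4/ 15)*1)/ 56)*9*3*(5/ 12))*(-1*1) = -12294865/ 54867456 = -0.22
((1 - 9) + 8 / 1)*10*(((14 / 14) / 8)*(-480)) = 0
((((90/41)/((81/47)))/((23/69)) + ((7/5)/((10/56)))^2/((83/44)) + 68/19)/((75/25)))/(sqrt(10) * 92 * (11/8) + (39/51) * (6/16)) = -8570144322064/358819029063418125 + 11341597147445312 * sqrt(10)/1076457087190254375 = 0.03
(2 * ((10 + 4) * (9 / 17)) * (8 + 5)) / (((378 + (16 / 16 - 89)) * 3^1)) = 546 / 2465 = 0.22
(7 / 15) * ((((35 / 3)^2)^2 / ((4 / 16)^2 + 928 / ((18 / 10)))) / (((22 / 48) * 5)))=7.32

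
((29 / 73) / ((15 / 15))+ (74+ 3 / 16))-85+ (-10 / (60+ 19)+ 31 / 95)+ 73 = 550358827 / 8765840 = 62.78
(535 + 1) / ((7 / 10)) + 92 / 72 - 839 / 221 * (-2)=21569089 / 27846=774.58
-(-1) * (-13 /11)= -13 /11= -1.18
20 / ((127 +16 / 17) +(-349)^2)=85 / 518198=0.00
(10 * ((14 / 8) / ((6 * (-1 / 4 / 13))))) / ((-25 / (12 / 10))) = 182 / 25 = 7.28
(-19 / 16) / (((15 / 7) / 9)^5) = -77597919 / 50000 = -1551.96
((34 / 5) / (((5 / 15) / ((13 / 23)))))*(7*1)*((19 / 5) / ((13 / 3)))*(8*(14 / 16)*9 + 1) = 2604672 / 575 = 4529.86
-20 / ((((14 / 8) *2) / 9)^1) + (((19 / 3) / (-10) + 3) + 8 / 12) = -10163 / 210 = -48.40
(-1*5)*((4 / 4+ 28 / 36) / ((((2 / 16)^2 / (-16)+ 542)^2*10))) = -8388608 / 2772294930441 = -0.00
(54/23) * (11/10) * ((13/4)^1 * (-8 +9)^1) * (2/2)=3861/460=8.39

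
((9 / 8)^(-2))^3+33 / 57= 1.07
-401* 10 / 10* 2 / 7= -802 / 7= -114.57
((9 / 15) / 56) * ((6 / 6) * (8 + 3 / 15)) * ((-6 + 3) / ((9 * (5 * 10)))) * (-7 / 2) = 41 / 20000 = 0.00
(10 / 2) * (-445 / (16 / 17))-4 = -37889 / 16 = -2368.06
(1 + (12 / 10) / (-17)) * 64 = 5056 / 85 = 59.48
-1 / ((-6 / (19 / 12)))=19 / 72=0.26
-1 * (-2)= 2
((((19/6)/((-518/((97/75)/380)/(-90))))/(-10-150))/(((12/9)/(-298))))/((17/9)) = 390231/281792000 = 0.00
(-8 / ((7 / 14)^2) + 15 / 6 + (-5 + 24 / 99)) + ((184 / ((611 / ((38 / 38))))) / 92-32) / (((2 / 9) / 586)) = -3403902571 / 40326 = -84409.63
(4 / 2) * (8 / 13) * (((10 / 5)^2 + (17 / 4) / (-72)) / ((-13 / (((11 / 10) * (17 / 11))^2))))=-65603 / 60840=-1.08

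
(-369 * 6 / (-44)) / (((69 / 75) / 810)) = 44301.88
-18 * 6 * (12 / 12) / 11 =-108 / 11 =-9.82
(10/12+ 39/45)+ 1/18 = 79/45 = 1.76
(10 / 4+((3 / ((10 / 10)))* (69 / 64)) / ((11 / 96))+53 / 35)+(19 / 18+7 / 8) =947251 / 27720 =34.17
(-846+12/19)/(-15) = 5354/95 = 56.36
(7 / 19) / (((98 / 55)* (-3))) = -55 / 798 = -0.07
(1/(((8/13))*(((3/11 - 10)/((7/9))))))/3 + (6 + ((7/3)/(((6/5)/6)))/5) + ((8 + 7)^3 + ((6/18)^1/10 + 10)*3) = 394451351/115560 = 3413.39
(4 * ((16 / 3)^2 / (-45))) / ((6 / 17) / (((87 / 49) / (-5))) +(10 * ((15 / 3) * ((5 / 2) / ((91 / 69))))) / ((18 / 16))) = -22969856 / 756353025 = -0.03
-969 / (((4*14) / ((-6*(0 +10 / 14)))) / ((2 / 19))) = 765 / 98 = 7.81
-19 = -19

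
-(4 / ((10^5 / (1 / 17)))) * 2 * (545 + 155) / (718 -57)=-7 / 1404625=-0.00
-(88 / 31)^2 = -7744 / 961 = -8.06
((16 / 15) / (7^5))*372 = 1984 / 84035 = 0.02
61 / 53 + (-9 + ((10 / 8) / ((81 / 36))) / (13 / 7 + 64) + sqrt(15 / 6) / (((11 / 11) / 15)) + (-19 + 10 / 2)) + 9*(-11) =-26572490 / 219897 + 15*sqrt(10) / 2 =-97.12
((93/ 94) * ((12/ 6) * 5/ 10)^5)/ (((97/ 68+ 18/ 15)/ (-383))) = -6055230/ 41971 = -144.27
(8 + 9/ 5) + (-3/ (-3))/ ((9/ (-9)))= 44/ 5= 8.80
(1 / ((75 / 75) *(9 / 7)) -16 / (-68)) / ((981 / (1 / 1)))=155 / 150093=0.00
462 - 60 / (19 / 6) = 8418 / 19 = 443.05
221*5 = 1105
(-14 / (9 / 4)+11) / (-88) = -43 / 792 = -0.05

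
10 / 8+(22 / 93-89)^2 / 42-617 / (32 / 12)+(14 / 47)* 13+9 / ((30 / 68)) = -6234644387 / 341462520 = -18.26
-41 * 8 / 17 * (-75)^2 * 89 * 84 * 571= -7875928620000 / 17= -463289918823.53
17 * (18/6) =51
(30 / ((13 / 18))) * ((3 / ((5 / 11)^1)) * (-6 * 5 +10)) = -71280 / 13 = -5483.08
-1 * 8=-8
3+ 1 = 4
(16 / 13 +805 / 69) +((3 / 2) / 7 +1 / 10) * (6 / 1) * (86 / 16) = 125761 / 5460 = 23.03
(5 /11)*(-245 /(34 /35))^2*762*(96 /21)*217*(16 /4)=277910467800000 /3179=87420719660.27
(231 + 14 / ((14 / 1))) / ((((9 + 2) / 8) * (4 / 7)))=295.27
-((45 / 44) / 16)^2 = -2025 / 495616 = -0.00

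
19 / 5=3.80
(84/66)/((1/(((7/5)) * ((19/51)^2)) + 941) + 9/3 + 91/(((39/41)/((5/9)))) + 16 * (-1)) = 0.00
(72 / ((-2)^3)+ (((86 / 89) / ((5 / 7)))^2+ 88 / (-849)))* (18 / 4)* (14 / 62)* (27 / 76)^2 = -18720675391761 / 20068981450400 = -0.93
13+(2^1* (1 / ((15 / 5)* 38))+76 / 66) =8884 / 627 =14.17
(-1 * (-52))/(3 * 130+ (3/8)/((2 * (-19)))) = 15808/118557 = 0.13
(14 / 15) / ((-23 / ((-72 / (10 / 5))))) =168 / 115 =1.46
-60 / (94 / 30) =-900 / 47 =-19.15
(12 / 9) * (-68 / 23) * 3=-11.83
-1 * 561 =-561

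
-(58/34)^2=-841/289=-2.91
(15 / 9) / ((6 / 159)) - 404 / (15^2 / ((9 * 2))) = 1777 / 150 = 11.85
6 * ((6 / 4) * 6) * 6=324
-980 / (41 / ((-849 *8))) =6656160 / 41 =162345.37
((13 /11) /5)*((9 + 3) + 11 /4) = 3.49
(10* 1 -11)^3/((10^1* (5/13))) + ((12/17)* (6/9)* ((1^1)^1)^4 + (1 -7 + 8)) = 1879/850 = 2.21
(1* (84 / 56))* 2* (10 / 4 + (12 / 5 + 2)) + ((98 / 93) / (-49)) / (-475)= 1828849 / 88350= 20.70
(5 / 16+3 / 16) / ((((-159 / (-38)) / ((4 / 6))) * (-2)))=-19 / 477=-0.04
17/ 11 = 1.55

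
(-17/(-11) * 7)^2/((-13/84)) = -1189524/1573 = -756.21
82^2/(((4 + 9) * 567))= 6724/7371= 0.91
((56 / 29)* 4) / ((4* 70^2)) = 2 / 5075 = 0.00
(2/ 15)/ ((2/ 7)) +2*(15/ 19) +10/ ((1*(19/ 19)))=3433/ 285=12.05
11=11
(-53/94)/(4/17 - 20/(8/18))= 0.01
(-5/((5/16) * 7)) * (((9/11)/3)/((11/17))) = -816/847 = -0.96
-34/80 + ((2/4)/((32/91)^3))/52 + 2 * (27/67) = 52875073/87818240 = 0.60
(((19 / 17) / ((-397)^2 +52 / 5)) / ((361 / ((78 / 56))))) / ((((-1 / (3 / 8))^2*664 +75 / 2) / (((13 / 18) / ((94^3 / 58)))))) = 24505 / 84525178555555377584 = 0.00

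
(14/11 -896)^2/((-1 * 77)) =-13837852/1331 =-10396.58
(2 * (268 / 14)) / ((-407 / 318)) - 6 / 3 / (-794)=-33831079 / 1131053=-29.91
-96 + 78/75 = -2374/25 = -94.96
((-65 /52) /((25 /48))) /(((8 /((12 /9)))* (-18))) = 1 /45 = 0.02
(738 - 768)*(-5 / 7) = 150 / 7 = 21.43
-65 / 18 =-3.61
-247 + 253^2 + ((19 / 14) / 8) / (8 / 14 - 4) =24484589 / 384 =63761.95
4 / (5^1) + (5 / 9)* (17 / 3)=533 / 135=3.95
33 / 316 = 0.10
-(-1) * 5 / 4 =1.25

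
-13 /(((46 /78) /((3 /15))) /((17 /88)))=-0.85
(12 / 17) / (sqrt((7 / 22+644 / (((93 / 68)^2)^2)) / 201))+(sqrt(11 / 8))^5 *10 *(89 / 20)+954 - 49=103788 *sqrt(53675115372186) / 1031746903355+10769 *sqrt(22) / 512+905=1004.39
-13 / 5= -2.60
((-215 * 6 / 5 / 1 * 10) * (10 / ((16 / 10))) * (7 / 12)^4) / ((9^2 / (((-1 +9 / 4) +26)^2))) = -17116.50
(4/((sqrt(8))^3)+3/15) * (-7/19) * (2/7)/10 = -0.00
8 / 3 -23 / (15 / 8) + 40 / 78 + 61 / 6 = 421 / 390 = 1.08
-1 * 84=-84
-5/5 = -1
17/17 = 1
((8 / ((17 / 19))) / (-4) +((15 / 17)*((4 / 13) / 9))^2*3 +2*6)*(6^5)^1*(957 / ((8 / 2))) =887510116944 / 48841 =18171415.76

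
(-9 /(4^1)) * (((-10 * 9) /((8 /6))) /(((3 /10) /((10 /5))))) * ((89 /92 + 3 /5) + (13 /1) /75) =324297 /184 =1762.48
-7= -7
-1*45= -45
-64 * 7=-448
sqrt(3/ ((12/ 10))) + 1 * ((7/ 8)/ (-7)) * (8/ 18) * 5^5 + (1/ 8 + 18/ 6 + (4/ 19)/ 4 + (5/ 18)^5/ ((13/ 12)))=-828589196/ 4861701 + sqrt(10)/ 2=-168.85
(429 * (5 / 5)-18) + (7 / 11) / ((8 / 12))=9063 / 22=411.95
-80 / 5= -16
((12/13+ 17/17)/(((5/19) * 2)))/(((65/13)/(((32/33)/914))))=0.00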